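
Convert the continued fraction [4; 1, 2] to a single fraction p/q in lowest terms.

14/3

Using pₖ = aₖpₖ₋₁ + pₖ₋₂ and qₖ = aₖqₖ₋₁ + qₖ₋₂:
  k=0: a=4, p=4, q=1
  k=1: a=1, p=5, q=1
  k=2: a=2, p=14, q=3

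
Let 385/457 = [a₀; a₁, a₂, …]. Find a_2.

5

385 = 0·457 + 385   →  a_0 = 0
457 = 1·385 + 72   →  a_1 = 1
385 = 5·72 + 25   →  a_2 = 5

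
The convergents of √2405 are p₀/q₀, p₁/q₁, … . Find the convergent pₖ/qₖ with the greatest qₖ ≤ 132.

√2405 = [49; 24, 1, 1, 24, 98, …] (period length 5).
Convergents:
  p_0/q_0 = 49/1
  p_1/q_1 = 1177/24
  p_2/q_2 = 1226/25
  p_3/q_3 = 2403/49
  p_4/q_4 = 58898/1201
q_3 = 49 ≤ 132 < 1201 = q_4, so the answer is 2403/49.

2403/49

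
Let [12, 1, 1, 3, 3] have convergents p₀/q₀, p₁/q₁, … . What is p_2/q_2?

Using pₖ = aₖpₖ₋₁ + pₖ₋₂, qₖ = aₖqₖ₋₁ + qₖ₋₂ (with p₋₁=1, p₋₂=0, q₋₁=0, q₋₂=1):
  k=0: a=12, p=12, q=1
  k=1: a=1, p=13, q=1
  k=2: a=1, p=25, q=2

25/2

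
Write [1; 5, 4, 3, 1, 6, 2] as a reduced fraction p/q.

1540/1293

Fold from the inside: start with 2/1.
  6 + 1/2 = 13/2
  1 + 2/13 = 15/13
  3 + 13/15 = 58/15
  4 + 15/58 = 247/58
  5 + 58/247 = 1293/247
  1 + 247/1293 = 1540/1293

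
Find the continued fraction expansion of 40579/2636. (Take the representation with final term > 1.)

[15; 2, 1, 1, 6, 4, 19]

40579 = 15×2636 + 1039
2636 = 2×1039 + 558
1039 = 1×558 + 481
558 = 1×481 + 77
481 = 6×77 + 19
77 = 4×19 + 1
19 = 19×1 + 0  (stop)
So 40579/2636 = [15; 2, 1, 1, 6, 4, 19].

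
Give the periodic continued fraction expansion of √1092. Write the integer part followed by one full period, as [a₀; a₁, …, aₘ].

[33; 22, 66]

a₀ = ⌊√1092⌋ = 33.
With m₀=0, d₀=1 and mₖ₊₁ = dₖaₖ − mₖ, dₖ₊₁ = (n − mₖ₊₁²)/dₖ, aₖ₊₁ = ⌊(a₀+mₖ₊₁)/dₖ₊₁⌋:
  k=1: m=33, d=3, a=22
  k=2: m=33, d=1, a=66
d=1 and a=2a₀=66 at k=2, so the next step gives (m, d) = (33, 3) again — its k=1 value — and the period has length 2.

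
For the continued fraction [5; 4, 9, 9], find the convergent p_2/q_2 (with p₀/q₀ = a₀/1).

194/37

Using pₖ = aₖpₖ₋₁ + pₖ₋₂, qₖ = aₖqₖ₋₁ + qₖ₋₂ (with p₋₁=1, p₋₂=0, q₋₁=0, q₋₂=1):
  k=0: a=5, p=5, q=1
  k=1: a=4, p=21, q=4
  k=2: a=9, p=194, q=37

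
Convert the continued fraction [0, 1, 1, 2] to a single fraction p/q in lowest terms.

Using pₖ = aₖpₖ₋₁ + pₖ₋₂ and qₖ = aₖqₖ₋₁ + qₖ₋₂:
  k=0: a=0, p=0, q=1
  k=1: a=1, p=1, q=1
  k=2: a=1, p=1, q=2
  k=3: a=2, p=3, q=5

3/5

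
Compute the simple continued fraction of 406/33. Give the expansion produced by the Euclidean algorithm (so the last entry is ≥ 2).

[12; 3, 3, 3]

406 = 12*33 + 10
33 = 3*10 + 3
10 = 3*3 + 1
3 = 3*1 + 0  (stop)
So 406/33 = [12; 3, 3, 3].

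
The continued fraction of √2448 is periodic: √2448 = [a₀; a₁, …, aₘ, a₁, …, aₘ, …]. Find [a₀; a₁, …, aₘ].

[49; 2, 10, 2, 98]

a₀ = ⌊√2448⌋ = 49.
With m₀=0, d₀=1 and mₖ₊₁ = dₖaₖ − mₖ, dₖ₊₁ = (n − mₖ₊₁²)/dₖ, aₖ₊₁ = ⌊(a₀+mₖ₊₁)/dₖ₊₁⌋:
  k=1: m=49, d=47, a=2
  k=2: m=45, d=9, a=10
  k=3: m=45, d=47, a=2
  k=4: m=49, d=1, a=98
d=1 and a=2a₀=98 at k=4, so the next step gives (m, d) = (49, 47) again — its k=1 value — and the period has length 4.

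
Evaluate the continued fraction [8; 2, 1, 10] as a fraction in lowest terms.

Fold from the inside: start with 10/1.
  1 + 1/10 = 11/10
  2 + 10/11 = 32/11
  8 + 11/32 = 267/32

267/32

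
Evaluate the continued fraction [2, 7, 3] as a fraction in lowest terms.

Fold from the inside: start with 3/1.
  7 + 1/3 = 22/3
  2 + 3/22 = 47/22

47/22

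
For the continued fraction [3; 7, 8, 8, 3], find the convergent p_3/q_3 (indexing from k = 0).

Using pₖ = aₖpₖ₋₁ + pₖ₋₂, qₖ = aₖqₖ₋₁ + qₖ₋₂ (with p₋₁=1, p₋₂=0, q₋₁=0, q₋₂=1):
  k=0: a=3, p=3, q=1
  k=1: a=7, p=22, q=7
  k=2: a=8, p=179, q=57
  k=3: a=8, p=1454, q=463

1454/463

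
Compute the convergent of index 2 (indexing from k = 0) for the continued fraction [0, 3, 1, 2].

1/4

Using pₖ = aₖpₖ₋₁ + pₖ₋₂, qₖ = aₖqₖ₋₁ + qₖ₋₂ (with p₋₁=1, p₋₂=0, q₋₁=0, q₋₂=1):
  k=0: a=0, p=0, q=1
  k=1: a=3, p=1, q=3
  k=2: a=1, p=1, q=4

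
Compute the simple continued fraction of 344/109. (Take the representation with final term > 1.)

344 = 3×109 + 17
109 = 6×17 + 7
17 = 2×7 + 3
7 = 2×3 + 1
3 = 3×1 + 0  (stop)
So 344/109 = [3; 6, 2, 2, 3].

[3; 6, 2, 2, 3]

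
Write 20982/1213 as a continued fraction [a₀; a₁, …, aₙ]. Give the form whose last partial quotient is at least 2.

[17; 3, 2, 1, 3, 2, 14]

20982 = 17*1213 + 361
1213 = 3*361 + 130
361 = 2*130 + 101
130 = 1*101 + 29
101 = 3*29 + 14
29 = 2*14 + 1
14 = 14*1 + 0  (stop)
So 20982/1213 = [17; 3, 2, 1, 3, 2, 14].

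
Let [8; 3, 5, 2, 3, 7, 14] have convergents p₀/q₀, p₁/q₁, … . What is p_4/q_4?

Using pₖ = aₖpₖ₋₁ + pₖ₋₂, qₖ = aₖqₖ₋₁ + qₖ₋₂ (with p₋₁=1, p₋₂=0, q₋₁=0, q₋₂=1):
  k=0: a=8, p=8, q=1
  k=1: a=3, p=25, q=3
  k=2: a=5, p=133, q=16
  k=3: a=2, p=291, q=35
  k=4: a=3, p=1006, q=121

1006/121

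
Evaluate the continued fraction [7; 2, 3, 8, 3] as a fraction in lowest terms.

Fold from the inside: start with 3/1.
  8 + 1/3 = 25/3
  3 + 3/25 = 78/25
  2 + 25/78 = 181/78
  7 + 78/181 = 1345/181

1345/181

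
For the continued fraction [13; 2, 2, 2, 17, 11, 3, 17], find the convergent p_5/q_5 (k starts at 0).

31005/2311

Using pₖ = aₖpₖ₋₁ + pₖ₋₂, qₖ = aₖqₖ₋₁ + qₖ₋₂ (with p₋₁=1, p₋₂=0, q₋₁=0, q₋₂=1):
  k=0: a=13, p=13, q=1
  k=1: a=2, p=27, q=2
  k=2: a=2, p=67, q=5
  k=3: a=2, p=161, q=12
  k=4: a=17, p=2804, q=209
  k=5: a=11, p=31005, q=2311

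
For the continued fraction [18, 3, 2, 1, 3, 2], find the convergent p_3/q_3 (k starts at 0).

183/10

Using pₖ = aₖpₖ₋₁ + pₖ₋₂, qₖ = aₖqₖ₋₁ + qₖ₋₂ (with p₋₁=1, p₋₂=0, q₋₁=0, q₋₂=1):
  k=0: a=18, p=18, q=1
  k=1: a=3, p=55, q=3
  k=2: a=2, p=128, q=7
  k=3: a=1, p=183, q=10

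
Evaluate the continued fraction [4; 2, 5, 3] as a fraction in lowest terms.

156/35

Fold from the inside: start with 3/1.
  5 + 1/3 = 16/3
  2 + 3/16 = 35/16
  4 + 16/35 = 156/35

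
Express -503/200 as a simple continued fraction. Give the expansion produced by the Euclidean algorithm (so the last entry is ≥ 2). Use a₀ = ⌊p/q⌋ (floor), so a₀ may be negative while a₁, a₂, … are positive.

[-3; 2, 16, 6]

-503 = -3×200 + 97
200 = 2×97 + 6
97 = 16×6 + 1
6 = 6×1 + 0  (stop)
So -503/200 = [-3; 2, 16, 6].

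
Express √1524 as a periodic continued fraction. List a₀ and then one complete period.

a₀ = ⌊√1524⌋ = 39.
With m₀=0, d₀=1 and mₖ₊₁ = dₖaₖ − mₖ, dₖ₊₁ = (n − mₖ₊₁²)/dₖ, aₖ₊₁ = ⌊(a₀+mₖ₊₁)/dₖ₊₁⌋:
  k=1: m=39, d=3, a=26
  k=2: m=39, d=1, a=78
d=1 and a=2a₀=78 at k=2, so the next step gives (m, d) = (39, 3) again — its k=1 value — and the period has length 2.

[39; 26, 78]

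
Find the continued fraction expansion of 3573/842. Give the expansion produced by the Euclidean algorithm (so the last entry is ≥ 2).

[4; 4, 9, 3, 7]

3573 = 4*842 + 205
842 = 4*205 + 22
205 = 9*22 + 7
22 = 3*7 + 1
7 = 7*1 + 0  (stop)
So 3573/842 = [4; 4, 9, 3, 7].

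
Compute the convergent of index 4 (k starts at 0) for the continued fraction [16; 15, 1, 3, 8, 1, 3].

8353/520

Using pₖ = aₖpₖ₋₁ + pₖ₋₂, qₖ = aₖqₖ₋₁ + qₖ₋₂ (with p₋₁=1, p₋₂=0, q₋₁=0, q₋₂=1):
  k=0: a=16, p=16, q=1
  k=1: a=15, p=241, q=15
  k=2: a=1, p=257, q=16
  k=3: a=3, p=1012, q=63
  k=4: a=8, p=8353, q=520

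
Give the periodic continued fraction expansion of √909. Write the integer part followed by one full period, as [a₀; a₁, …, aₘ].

[30; 6, 1, 2, 6, 2, 1, 6, 60]

a₀ = ⌊√909⌋ = 30.
With m₀=0, d₀=1 and mₖ₊₁ = dₖaₖ − mₖ, dₖ₊₁ = (n − mₖ₊₁²)/dₖ, aₖ₊₁ = ⌊(a₀+mₖ₊₁)/dₖ₊₁⌋:
  k=1: m=30, d=9, a=6
  k=2: m=24, d=37, a=1
  k=3: m=13, d=20, a=2
  k=4: m=27, d=9, a=6
  k=5: m=27, d=20, a=2
  k=6: m=13, d=37, a=1
  k=7: m=24, d=9, a=6
  k=8: m=30, d=1, a=60
d=1 and a=2a₀=60 at k=8, so the next step gives (m, d) = (30, 9) again — its k=1 value — and the period has length 8.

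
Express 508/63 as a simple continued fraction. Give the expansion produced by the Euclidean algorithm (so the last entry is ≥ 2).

[8; 15, 1, 3]

508 = 8·63 + 4
63 = 15·4 + 3
4 = 1·3 + 1
3 = 3·1 + 0  (stop)
So 508/63 = [8; 15, 1, 3].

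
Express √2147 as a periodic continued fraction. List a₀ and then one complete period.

a₀ = ⌊√2147⌋ = 46.
With m₀=0, d₀=1 and mₖ₊₁ = dₖaₖ − mₖ, dₖ₊₁ = (n − mₖ₊₁²)/dₖ, aₖ₊₁ = ⌊(a₀+mₖ₊₁)/dₖ₊₁⌋:
  k=1: m=46, d=31, a=2
  k=2: m=16, d=61, a=1
  k=3: m=45, d=2, a=45
  k=4: m=45, d=61, a=1
  k=5: m=16, d=31, a=2
  k=6: m=46, d=1, a=92
d=1 and a=2a₀=92 at k=6, so the next step gives (m, d) = (46, 31) again — its k=1 value — and the period has length 6.

[46; 2, 1, 45, 1, 2, 92]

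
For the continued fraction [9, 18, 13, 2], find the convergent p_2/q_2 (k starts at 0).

Using pₖ = aₖpₖ₋₁ + pₖ₋₂, qₖ = aₖqₖ₋₁ + qₖ₋₂ (with p₋₁=1, p₋₂=0, q₋₁=0, q₋₂=1):
  k=0: a=9, p=9, q=1
  k=1: a=18, p=163, q=18
  k=2: a=13, p=2128, q=235

2128/235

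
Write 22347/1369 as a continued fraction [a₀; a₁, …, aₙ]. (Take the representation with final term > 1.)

[16; 3, 11, 13, 3]

22347 = 16×1369 + 443
1369 = 3×443 + 40
443 = 11×40 + 3
40 = 13×3 + 1
3 = 3×1 + 0  (stop)
So 22347/1369 = [16; 3, 11, 13, 3].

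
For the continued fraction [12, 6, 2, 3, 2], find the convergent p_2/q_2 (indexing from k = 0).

158/13

Using pₖ = aₖpₖ₋₁ + pₖ₋₂, qₖ = aₖqₖ₋₁ + qₖ₋₂ (with p₋₁=1, p₋₂=0, q₋₁=0, q₋₂=1):
  k=0: a=12, p=12, q=1
  k=1: a=6, p=73, q=6
  k=2: a=2, p=158, q=13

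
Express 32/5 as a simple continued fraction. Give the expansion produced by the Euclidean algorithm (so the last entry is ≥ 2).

32 = 6·5 + 2
5 = 2·2 + 1
2 = 2·1 + 0  (stop)
So 32/5 = [6; 2, 2].

[6; 2, 2]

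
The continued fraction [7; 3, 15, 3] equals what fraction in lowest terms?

Fold from the inside: start with 3/1.
  15 + 1/3 = 46/3
  3 + 3/46 = 141/46
  7 + 46/141 = 1033/141

1033/141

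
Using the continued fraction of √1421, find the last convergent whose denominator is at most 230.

√1421 = [37; 1, 2, 3, 2, 3, 2, 1, 74, …] (period length 8).
Convergents:
  p_0/q_0 = 37/1
  p_1/q_1 = 38/1
  p_2/q_2 = 113/3
  p_3/q_3 = 377/10
  p_4/q_4 = 867/23
  p_5/q_5 = 2978/79
  p_6/q_6 = 6823/181
  p_7/q_7 = 9801/260
q_6 = 181 ≤ 230 < 260 = q_7, so the answer is 6823/181.

6823/181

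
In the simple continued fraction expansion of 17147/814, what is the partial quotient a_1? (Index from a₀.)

17147 = 21·814 + 53   →  a_0 = 21
814 = 15·53 + 19   →  a_1 = 15

15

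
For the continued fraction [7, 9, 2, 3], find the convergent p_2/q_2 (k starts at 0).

135/19

Using pₖ = aₖpₖ₋₁ + pₖ₋₂, qₖ = aₖqₖ₋₁ + qₖ₋₂ (with p₋₁=1, p₋₂=0, q₋₁=0, q₋₂=1):
  k=0: a=7, p=7, q=1
  k=1: a=9, p=64, q=9
  k=2: a=2, p=135, q=19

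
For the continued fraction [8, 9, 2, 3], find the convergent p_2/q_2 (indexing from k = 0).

154/19

Using pₖ = aₖpₖ₋₁ + pₖ₋₂, qₖ = aₖqₖ₋₁ + qₖ₋₂ (with p₋₁=1, p₋₂=0, q₋₁=0, q₋₂=1):
  k=0: a=8, p=8, q=1
  k=1: a=9, p=73, q=9
  k=2: a=2, p=154, q=19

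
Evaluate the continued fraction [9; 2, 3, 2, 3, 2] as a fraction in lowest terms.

Fold from the inside: start with 2/1.
  3 + 1/2 = 7/2
  2 + 2/7 = 16/7
  3 + 7/16 = 55/16
  2 + 16/55 = 126/55
  9 + 55/126 = 1189/126

1189/126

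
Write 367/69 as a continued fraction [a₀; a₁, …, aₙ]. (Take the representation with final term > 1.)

367 = 5×69 + 22
69 = 3×22 + 3
22 = 7×3 + 1
3 = 3×1 + 0  (stop)
So 367/69 = [5; 3, 7, 3].

[5; 3, 7, 3]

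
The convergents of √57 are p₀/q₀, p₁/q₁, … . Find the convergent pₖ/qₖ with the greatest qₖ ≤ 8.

15/2

√57 = [7; 1, 1, 4, 1, 1, 14, …] (period length 6).
Convergents:
  p_0/q_0 = 7/1
  p_1/q_1 = 8/1
  p_2/q_2 = 15/2
  p_3/q_3 = 68/9
q_2 = 2 ≤ 8 < 9 = q_3, so the answer is 15/2.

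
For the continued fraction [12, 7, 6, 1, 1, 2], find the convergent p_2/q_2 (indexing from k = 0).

522/43

Using pₖ = aₖpₖ₋₁ + pₖ₋₂, qₖ = aₖqₖ₋₁ + qₖ₋₂ (with p₋₁=1, p₋₂=0, q₋₁=0, q₋₂=1):
  k=0: a=12, p=12, q=1
  k=1: a=7, p=85, q=7
  k=2: a=6, p=522, q=43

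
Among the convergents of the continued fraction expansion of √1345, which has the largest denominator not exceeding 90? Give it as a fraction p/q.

3264/89

√1345 = [36; 1, 2, 14, 2, 1, 72, …] (period length 6).
Convergents:
  p_0/q_0 = 36/1
  p_1/q_1 = 37/1
  p_2/q_2 = 110/3
  p_3/q_3 = 1577/43
  p_4/q_4 = 3264/89
  p_5/q_5 = 4841/132
q_4 = 89 ≤ 90 < 132 = q_5, so the answer is 3264/89.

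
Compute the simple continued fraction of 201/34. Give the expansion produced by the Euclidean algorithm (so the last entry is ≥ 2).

201 = 5·34 + 31
34 = 1·31 + 3
31 = 10·3 + 1
3 = 3·1 + 0  (stop)
So 201/34 = [5; 1, 10, 3].

[5; 1, 10, 3]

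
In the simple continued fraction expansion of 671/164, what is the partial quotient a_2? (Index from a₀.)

671 = 4·164 + 15   →  a_0 = 4
164 = 10·15 + 14   →  a_1 = 10
15 = 1·14 + 1   →  a_2 = 1

1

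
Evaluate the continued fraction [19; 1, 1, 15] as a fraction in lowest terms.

Using pₖ = aₖpₖ₋₁ + pₖ₋₂ and qₖ = aₖqₖ₋₁ + qₖ₋₂:
  k=0: a=19, p=19, q=1
  k=1: a=1, p=20, q=1
  k=2: a=1, p=39, q=2
  k=3: a=15, p=605, q=31

605/31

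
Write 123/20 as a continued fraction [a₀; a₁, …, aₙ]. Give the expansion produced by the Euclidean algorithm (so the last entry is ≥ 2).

[6; 6, 1, 2]

123 = 6×20 + 3
20 = 6×3 + 2
3 = 1×2 + 1
2 = 2×1 + 0  (stop)
So 123/20 = [6; 6, 1, 2].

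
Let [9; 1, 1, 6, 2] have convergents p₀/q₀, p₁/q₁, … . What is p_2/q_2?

19/2

Using pₖ = aₖpₖ₋₁ + pₖ₋₂, qₖ = aₖqₖ₋₁ + qₖ₋₂ (with p₋₁=1, p₋₂=0, q₋₁=0, q₋₂=1):
  k=0: a=9, p=9, q=1
  k=1: a=1, p=10, q=1
  k=2: a=1, p=19, q=2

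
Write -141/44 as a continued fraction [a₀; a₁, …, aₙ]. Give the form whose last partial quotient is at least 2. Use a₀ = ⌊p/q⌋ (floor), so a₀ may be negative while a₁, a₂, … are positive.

[-4; 1, 3, 1, 8]

-141 = -4×44 + 35
44 = 1×35 + 9
35 = 3×9 + 8
9 = 1×8 + 1
8 = 8×1 + 0  (stop)
So -141/44 = [-4; 1, 3, 1, 8].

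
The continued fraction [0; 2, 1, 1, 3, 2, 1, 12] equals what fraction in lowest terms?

292/749

Using pₖ = aₖpₖ₋₁ + pₖ₋₂ and qₖ = aₖqₖ₋₁ + qₖ₋₂:
  k=0: a=0, p=0, q=1
  k=1: a=2, p=1, q=2
  k=2: a=1, p=1, q=3
  k=3: a=1, p=2, q=5
  k=4: a=3, p=7, q=18
  k=5: a=2, p=16, q=41
  k=6: a=1, p=23, q=59
  k=7: a=12, p=292, q=749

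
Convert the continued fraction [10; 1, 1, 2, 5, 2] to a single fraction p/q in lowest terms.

625/59

Using pₖ = aₖpₖ₋₁ + pₖ₋₂ and qₖ = aₖqₖ₋₁ + qₖ₋₂:
  k=0: a=10, p=10, q=1
  k=1: a=1, p=11, q=1
  k=2: a=1, p=21, q=2
  k=3: a=2, p=53, q=5
  k=4: a=5, p=286, q=27
  k=5: a=2, p=625, q=59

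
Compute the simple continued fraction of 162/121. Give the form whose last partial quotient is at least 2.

162 = 1*121 + 41
121 = 2*41 + 39
41 = 1*39 + 2
39 = 19*2 + 1
2 = 2*1 + 0  (stop)
So 162/121 = [1; 2, 1, 19, 2].

[1; 2, 1, 19, 2]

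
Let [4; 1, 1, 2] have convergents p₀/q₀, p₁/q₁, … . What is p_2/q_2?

Using pₖ = aₖpₖ₋₁ + pₖ₋₂, qₖ = aₖqₖ₋₁ + qₖ₋₂ (with p₋₁=1, p₋₂=0, q₋₁=0, q₋₂=1):
  k=0: a=4, p=4, q=1
  k=1: a=1, p=5, q=1
  k=2: a=1, p=9, q=2

9/2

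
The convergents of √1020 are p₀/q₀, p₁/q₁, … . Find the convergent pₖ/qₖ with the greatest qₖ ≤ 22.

511/16

√1020 = [31; 1, 14, 1, 62, …] (period length 4).
Convergents:
  p_0/q_0 = 31/1
  p_1/q_1 = 32/1
  p_2/q_2 = 479/15
  p_3/q_3 = 511/16
  p_4/q_4 = 32161/1007
q_3 = 16 ≤ 22 < 1007 = q_4, so the answer is 511/16.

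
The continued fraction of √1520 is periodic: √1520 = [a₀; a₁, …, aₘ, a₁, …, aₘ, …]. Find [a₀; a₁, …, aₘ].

a₀ = ⌊√1520⌋ = 38.
With m₀=0, d₀=1 and mₖ₊₁ = dₖaₖ − mₖ, dₖ₊₁ = (n − mₖ₊₁²)/dₖ, aₖ₊₁ = ⌊(a₀+mₖ₊₁)/dₖ₊₁⌋:
  k=1: m=38, d=76, a=1
  k=2: m=38, d=1, a=76
d=1 and a=2a₀=76 at k=2, so the next step gives (m, d) = (38, 76) again — its k=1 value — and the period has length 2.

[38; 1, 76]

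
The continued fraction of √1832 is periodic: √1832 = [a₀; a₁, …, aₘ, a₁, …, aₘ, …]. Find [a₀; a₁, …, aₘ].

[42; 1, 4, 21, 4, 1, 84]

a₀ = ⌊√1832⌋ = 42.
With m₀=0, d₀=1 and mₖ₊₁ = dₖaₖ − mₖ, dₖ₊₁ = (n − mₖ₊₁²)/dₖ, aₖ₊₁ = ⌊(a₀+mₖ₊₁)/dₖ₊₁⌋:
  k=1: m=42, d=68, a=1
  k=2: m=26, d=17, a=4
  k=3: m=42, d=4, a=21
  k=4: m=42, d=17, a=4
  k=5: m=26, d=68, a=1
  k=6: m=42, d=1, a=84
d=1 and a=2a₀=84 at k=6, so the next step gives (m, d) = (42, 68) again — its k=1 value — and the period has length 6.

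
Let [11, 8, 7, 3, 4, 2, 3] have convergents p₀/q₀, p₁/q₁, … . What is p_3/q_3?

1991/179

Using pₖ = aₖpₖ₋₁ + pₖ₋₂, qₖ = aₖqₖ₋₁ + qₖ₋₂ (with p₋₁=1, p₋₂=0, q₋₁=0, q₋₂=1):
  k=0: a=11, p=11, q=1
  k=1: a=8, p=89, q=8
  k=2: a=7, p=634, q=57
  k=3: a=3, p=1991, q=179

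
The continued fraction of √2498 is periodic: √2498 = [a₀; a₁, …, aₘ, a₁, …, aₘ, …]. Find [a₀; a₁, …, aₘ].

[49; 1, 48, 1, 98]

a₀ = ⌊√2498⌋ = 49.
With m₀=0, d₀=1 and mₖ₊₁ = dₖaₖ − mₖ, dₖ₊₁ = (n − mₖ₊₁²)/dₖ, aₖ₊₁ = ⌊(a₀+mₖ₊₁)/dₖ₊₁⌋:
  k=1: m=49, d=97, a=1
  k=2: m=48, d=2, a=48
  k=3: m=48, d=97, a=1
  k=4: m=49, d=1, a=98
d=1 and a=2a₀=98 at k=4, so the next step gives (m, d) = (49, 97) again — its k=1 value — and the period has length 4.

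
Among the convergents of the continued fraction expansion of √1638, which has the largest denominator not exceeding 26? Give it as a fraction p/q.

√1638 = [40; 2, 8, 2, 80, …] (period length 4).
Convergents:
  p_0/q_0 = 40/1
  p_1/q_1 = 81/2
  p_2/q_2 = 688/17
  p_3/q_3 = 1457/36
q_2 = 17 ≤ 26 < 36 = q_3, so the answer is 688/17.

688/17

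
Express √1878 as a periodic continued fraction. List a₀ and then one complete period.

[43; 2, 1, 42, 1, 2, 86]

a₀ = ⌊√1878⌋ = 43.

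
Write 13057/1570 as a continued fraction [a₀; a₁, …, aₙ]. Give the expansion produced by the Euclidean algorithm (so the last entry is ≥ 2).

[8; 3, 6, 3, 2, 3, 3]

13057 = 8×1570 + 497
1570 = 3×497 + 79
497 = 6×79 + 23
79 = 3×23 + 10
23 = 2×10 + 3
10 = 3×3 + 1
3 = 3×1 + 0  (stop)
So 13057/1570 = [8; 3, 6, 3, 2, 3, 3].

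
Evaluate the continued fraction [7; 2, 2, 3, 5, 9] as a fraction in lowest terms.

Fold from the inside: start with 9/1.
  5 + 1/9 = 46/9
  3 + 9/46 = 147/46
  2 + 46/147 = 340/147
  2 + 147/340 = 827/340
  7 + 340/827 = 6129/827

6129/827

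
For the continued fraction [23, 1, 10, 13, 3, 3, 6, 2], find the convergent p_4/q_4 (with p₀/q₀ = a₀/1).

10592/443

Using pₖ = aₖpₖ₋₁ + pₖ₋₂, qₖ = aₖqₖ₋₁ + qₖ₋₂ (with p₋₁=1, p₋₂=0, q₋₁=0, q₋₂=1):
  k=0: a=23, p=23, q=1
  k=1: a=1, p=24, q=1
  k=2: a=10, p=263, q=11
  k=3: a=13, p=3443, q=144
  k=4: a=3, p=10592, q=443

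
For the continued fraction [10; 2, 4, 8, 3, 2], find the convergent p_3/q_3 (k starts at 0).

773/74

Using pₖ = aₖpₖ₋₁ + pₖ₋₂, qₖ = aₖqₖ₋₁ + qₖ₋₂ (with p₋₁=1, p₋₂=0, q₋₁=0, q₋₂=1):
  k=0: a=10, p=10, q=1
  k=1: a=2, p=21, q=2
  k=2: a=4, p=94, q=9
  k=3: a=8, p=773, q=74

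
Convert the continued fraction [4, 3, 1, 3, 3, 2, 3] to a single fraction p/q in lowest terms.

1655/388

Fold from the inside: start with 3/1.
  2 + 1/3 = 7/3
  3 + 3/7 = 24/7
  3 + 7/24 = 79/24
  1 + 24/79 = 103/79
  3 + 79/103 = 388/103
  4 + 103/388 = 1655/388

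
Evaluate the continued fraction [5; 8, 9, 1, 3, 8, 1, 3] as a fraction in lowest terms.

Using pₖ = aₖpₖ₋₁ + pₖ₋₂ and qₖ = aₖqₖ₋₁ + qₖ₋₂:
  k=0: a=5, p=5, q=1
  k=1: a=8, p=41, q=8
  k=2: a=9, p=374, q=73
  k=3: a=1, p=415, q=81
  k=4: a=3, p=1619, q=316
  k=5: a=8, p=13367, q=2609
  k=6: a=1, p=14986, q=2925
  k=7: a=3, p=58325, q=11384

58325/11384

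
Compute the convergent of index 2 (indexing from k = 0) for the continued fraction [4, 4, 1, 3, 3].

Using pₖ = aₖpₖ₋₁ + pₖ₋₂, qₖ = aₖqₖ₋₁ + qₖ₋₂ (with p₋₁=1, p₋₂=0, q₋₁=0, q₋₂=1):
  k=0: a=4, p=4, q=1
  k=1: a=4, p=17, q=4
  k=2: a=1, p=21, q=5

21/5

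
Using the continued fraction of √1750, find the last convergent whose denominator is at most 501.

√1750 = [41; 1, 4, 1, 82, …] (period length 4).
Convergents:
  p_0/q_0 = 41/1
  p_1/q_1 = 42/1
  p_2/q_2 = 209/5
  p_3/q_3 = 251/6
  p_4/q_4 = 20791/497
  p_5/q_5 = 21042/503
q_4 = 497 ≤ 501 < 503 = q_5, so the answer is 20791/497.

20791/497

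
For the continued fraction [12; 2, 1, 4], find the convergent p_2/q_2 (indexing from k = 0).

37/3

Using pₖ = aₖpₖ₋₁ + pₖ₋₂, qₖ = aₖqₖ₋₁ + qₖ₋₂ (with p₋₁=1, p₋₂=0, q₋₁=0, q₋₂=1):
  k=0: a=12, p=12, q=1
  k=1: a=2, p=25, q=2
  k=2: a=1, p=37, q=3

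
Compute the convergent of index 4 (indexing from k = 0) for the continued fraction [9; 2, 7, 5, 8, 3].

5974/631

Using pₖ = aₖpₖ₋₁ + pₖ₋₂, qₖ = aₖqₖ₋₁ + qₖ₋₂ (with p₋₁=1, p₋₂=0, q₋₁=0, q₋₂=1):
  k=0: a=9, p=9, q=1
  k=1: a=2, p=19, q=2
  k=2: a=7, p=142, q=15
  k=3: a=5, p=729, q=77
  k=4: a=8, p=5974, q=631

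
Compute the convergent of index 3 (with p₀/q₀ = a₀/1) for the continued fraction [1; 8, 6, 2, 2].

119/106

Using pₖ = aₖpₖ₋₁ + pₖ₋₂, qₖ = aₖqₖ₋₁ + qₖ₋₂ (with p₋₁=1, p₋₂=0, q₋₁=0, q₋₂=1):
  k=0: a=1, p=1, q=1
  k=1: a=8, p=9, q=8
  k=2: a=6, p=55, q=49
  k=3: a=2, p=119, q=106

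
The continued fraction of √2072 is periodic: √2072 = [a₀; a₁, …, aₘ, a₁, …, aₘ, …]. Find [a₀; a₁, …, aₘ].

a₀ = ⌊√2072⌋ = 45.

[45; 1, 1, 12, 1, 1, 90]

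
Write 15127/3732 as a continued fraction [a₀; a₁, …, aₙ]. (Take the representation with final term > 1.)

[4; 18, 1, 3, 16, 3]

15127 = 4×3732 + 199
3732 = 18×199 + 150
199 = 1×150 + 49
150 = 3×49 + 3
49 = 16×3 + 1
3 = 3×1 + 0  (stop)
So 15127/3732 = [4; 18, 1, 3, 16, 3].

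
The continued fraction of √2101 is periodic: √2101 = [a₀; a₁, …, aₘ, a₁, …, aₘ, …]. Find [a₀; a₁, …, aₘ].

[45; 1, 5, 8, 5, 1, 90]

a₀ = ⌊√2101⌋ = 45.
With m₀=0, d₀=1 and mₖ₊₁ = dₖaₖ − mₖ, dₖ₊₁ = (n − mₖ₊₁²)/dₖ, aₖ₊₁ = ⌊(a₀+mₖ₊₁)/dₖ₊₁⌋:
  k=1: m=45, d=76, a=1
  k=2: m=31, d=15, a=5
  k=3: m=44, d=11, a=8
  k=4: m=44, d=15, a=5
  k=5: m=31, d=76, a=1
  k=6: m=45, d=1, a=90
d=1 and a=2a₀=90 at k=6, so the next step gives (m, d) = (45, 76) again — its k=1 value — and the period has length 6.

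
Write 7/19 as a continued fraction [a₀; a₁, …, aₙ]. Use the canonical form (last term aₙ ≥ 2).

7 = 0·19 + 7
19 = 2·7 + 5
7 = 1·5 + 2
5 = 2·2 + 1
2 = 2·1 + 0  (stop)
So 7/19 = [0; 2, 1, 2, 2].

[0; 2, 1, 2, 2]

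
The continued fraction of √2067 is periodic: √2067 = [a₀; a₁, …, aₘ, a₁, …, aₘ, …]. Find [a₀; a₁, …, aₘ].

[45; 2, 6, 2, 90]

a₀ = ⌊√2067⌋ = 45.
With m₀=0, d₀=1 and mₖ₊₁ = dₖaₖ − mₖ, dₖ₊₁ = (n − mₖ₊₁²)/dₖ, aₖ₊₁ = ⌊(a₀+mₖ₊₁)/dₖ₊₁⌋:
  k=1: m=45, d=42, a=2
  k=2: m=39, d=13, a=6
  k=3: m=39, d=42, a=2
  k=4: m=45, d=1, a=90
d=1 and a=2a₀=90 at k=4, so the next step gives (m, d) = (45, 42) again — its k=1 value — and the period has length 4.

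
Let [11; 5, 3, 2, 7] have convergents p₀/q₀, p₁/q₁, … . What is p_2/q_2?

179/16

Using pₖ = aₖpₖ₋₁ + pₖ₋₂, qₖ = aₖqₖ₋₁ + qₖ₋₂ (with p₋₁=1, p₋₂=0, q₋₁=0, q₋₂=1):
  k=0: a=11, p=11, q=1
  k=1: a=5, p=56, q=5
  k=2: a=3, p=179, q=16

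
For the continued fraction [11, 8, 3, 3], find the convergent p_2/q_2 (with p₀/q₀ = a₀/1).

278/25

Using pₖ = aₖpₖ₋₁ + pₖ₋₂, qₖ = aₖqₖ₋₁ + qₖ₋₂ (with p₋₁=1, p₋₂=0, q₋₁=0, q₋₂=1):
  k=0: a=11, p=11, q=1
  k=1: a=8, p=89, q=8
  k=2: a=3, p=278, q=25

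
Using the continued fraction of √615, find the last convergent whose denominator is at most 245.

6051/244

√615 = [24; 1, 3, 1, 48, …] (period length 4).
Convergents:
  p_0/q_0 = 24/1
  p_1/q_1 = 25/1
  p_2/q_2 = 99/4
  p_3/q_3 = 124/5
  p_4/q_4 = 6051/244
  p_5/q_5 = 6175/249
q_4 = 244 ≤ 245 < 249 = q_5, so the answer is 6051/244.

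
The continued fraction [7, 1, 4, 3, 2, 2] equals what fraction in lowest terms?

703/90

Using pₖ = aₖpₖ₋₁ + pₖ₋₂ and qₖ = aₖqₖ₋₁ + qₖ₋₂:
  k=0: a=7, p=7, q=1
  k=1: a=1, p=8, q=1
  k=2: a=4, p=39, q=5
  k=3: a=3, p=125, q=16
  k=4: a=2, p=289, q=37
  k=5: a=2, p=703, q=90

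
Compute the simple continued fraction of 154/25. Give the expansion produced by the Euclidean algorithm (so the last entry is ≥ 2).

[6; 6, 4]

154 = 6×25 + 4
25 = 6×4 + 1
4 = 4×1 + 0  (stop)
So 154/25 = [6; 6, 4].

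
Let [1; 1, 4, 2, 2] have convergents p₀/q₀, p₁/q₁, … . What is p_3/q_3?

20/11

Using pₖ = aₖpₖ₋₁ + pₖ₋₂, qₖ = aₖqₖ₋₁ + qₖ₋₂ (with p₋₁=1, p₋₂=0, q₋₁=0, q₋₂=1):
  k=0: a=1, p=1, q=1
  k=1: a=1, p=2, q=1
  k=2: a=4, p=9, q=5
  k=3: a=2, p=20, q=11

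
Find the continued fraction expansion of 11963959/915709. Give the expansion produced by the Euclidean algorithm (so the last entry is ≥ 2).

11963959 = 13*915709 + 59742
915709 = 15*59742 + 19579
59742 = 3*19579 + 1005
19579 = 19*1005 + 484
1005 = 2*484 + 37
484 = 13*37 + 3
37 = 12*3 + 1
3 = 3*1 + 0  (stop)
So 11963959/915709 = [13; 15, 3, 19, 2, 13, 12, 3].

[13; 15, 3, 19, 2, 13, 12, 3]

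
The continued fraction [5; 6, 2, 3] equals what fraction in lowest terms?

232/45

Fold from the inside: start with 3/1.
  2 + 1/3 = 7/3
  6 + 3/7 = 45/7
  5 + 7/45 = 232/45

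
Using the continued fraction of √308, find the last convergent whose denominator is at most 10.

√308 = [17; 1, 1, 4, 1, 1, 34, …] (period length 6).
Convergents:
  p_0/q_0 = 17/1
  p_1/q_1 = 18/1
  p_2/q_2 = 35/2
  p_3/q_3 = 158/9
  p_4/q_4 = 193/11
q_3 = 9 ≤ 10 < 11 = q_4, so the answer is 158/9.

158/9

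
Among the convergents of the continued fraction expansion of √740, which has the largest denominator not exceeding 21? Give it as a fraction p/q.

136/5

√740 = [27; 4, 1, 12, 1, 4, 54, …] (period length 6).
Convergents:
  p_0/q_0 = 27/1
  p_1/q_1 = 109/4
  p_2/q_2 = 136/5
  p_3/q_3 = 1741/64
q_2 = 5 ≤ 21 < 64 = q_3, so the answer is 136/5.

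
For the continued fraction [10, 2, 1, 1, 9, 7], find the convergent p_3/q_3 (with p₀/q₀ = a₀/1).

Using pₖ = aₖpₖ₋₁ + pₖ₋₂, qₖ = aₖqₖ₋₁ + qₖ₋₂ (with p₋₁=1, p₋₂=0, q₋₁=0, q₋₂=1):
  k=0: a=10, p=10, q=1
  k=1: a=2, p=21, q=2
  k=2: a=1, p=31, q=3
  k=3: a=1, p=52, q=5

52/5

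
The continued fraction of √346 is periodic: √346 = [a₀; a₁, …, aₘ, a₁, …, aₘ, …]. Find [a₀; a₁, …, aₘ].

[18; 1, 1, 1, 1, 36]

a₀ = ⌊√346⌋ = 18.
With m₀=0, d₀=1 and mₖ₊₁ = dₖaₖ − mₖ, dₖ₊₁ = (n − mₖ₊₁²)/dₖ, aₖ₊₁ = ⌊(a₀+mₖ₊₁)/dₖ₊₁⌋:
  k=1: m=18, d=22, a=1
  k=2: m=4, d=15, a=1
  k=3: m=11, d=15, a=1
  k=4: m=4, d=22, a=1
  k=5: m=18, d=1, a=36
d=1 and a=2a₀=36 at k=5, so the next step gives (m, d) = (18, 22) again — its k=1 value — and the period has length 5.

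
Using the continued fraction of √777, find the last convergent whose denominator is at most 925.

12460/447

√777 = [27; 1, 6, 1, 54, …] (period length 4).
Convergents:
  p_0/q_0 = 27/1
  p_1/q_1 = 28/1
  p_2/q_2 = 195/7
  p_3/q_3 = 223/8
  p_4/q_4 = 12237/439
  p_5/q_5 = 12460/447
  p_6/q_6 = 86997/3121
q_5 = 447 ≤ 925 < 3121 = q_6, so the answer is 12460/447.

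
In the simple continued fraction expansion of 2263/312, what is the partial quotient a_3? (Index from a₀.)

18

2263 = 7·312 + 79   →  a_0 = 7
312 = 3·79 + 75   →  a_1 = 3
79 = 1·75 + 4   →  a_2 = 1
75 = 18·4 + 3   →  a_3 = 18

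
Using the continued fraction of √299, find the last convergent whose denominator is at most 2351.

√299 = [17; 3, 2, 3, 34, …] (period length 4).
Convergents:
  p_0/q_0 = 17/1
  p_1/q_1 = 52/3
  p_2/q_2 = 121/7
  p_3/q_3 = 415/24
  p_4/q_4 = 14231/823
  p_5/q_5 = 43108/2493
q_4 = 823 ≤ 2351 < 2493 = q_5, so the answer is 14231/823.

14231/823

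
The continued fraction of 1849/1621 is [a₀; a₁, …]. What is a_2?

1849 = 1·1621 + 228   →  a_0 = 1
1621 = 7·228 + 25   →  a_1 = 7
228 = 9·25 + 3   →  a_2 = 9

9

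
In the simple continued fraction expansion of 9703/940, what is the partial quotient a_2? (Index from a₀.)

9

9703 = 10·940 + 303   →  a_0 = 10
940 = 3·303 + 31   →  a_1 = 3
303 = 9·31 + 24   →  a_2 = 9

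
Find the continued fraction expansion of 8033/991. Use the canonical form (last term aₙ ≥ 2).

[8; 9, 2, 3, 1, 1, 6]

8033 = 8*991 + 105
991 = 9*105 + 46
105 = 2*46 + 13
46 = 3*13 + 7
13 = 1*7 + 6
7 = 1*6 + 1
6 = 6*1 + 0  (stop)
So 8033/991 = [8; 9, 2, 3, 1, 1, 6].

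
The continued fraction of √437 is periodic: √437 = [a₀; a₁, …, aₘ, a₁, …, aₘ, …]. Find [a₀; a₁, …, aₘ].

a₀ = ⌊√437⌋ = 20.
With m₀=0, d₀=1 and mₖ₊₁ = dₖaₖ − mₖ, dₖ₊₁ = (n − mₖ₊₁²)/dₖ, aₖ₊₁ = ⌊(a₀+mₖ₊₁)/dₖ₊₁⌋:
  k=1: m=20, d=37, a=1
  k=2: m=17, d=4, a=9
  k=3: m=19, d=19, a=2
  k=4: m=19, d=4, a=9
  k=5: m=17, d=37, a=1
  k=6: m=20, d=1, a=40
d=1 and a=2a₀=40 at k=6, so the next step gives (m, d) = (20, 37) again — its k=1 value — and the period has length 6.

[20; 1, 9, 2, 9, 1, 40]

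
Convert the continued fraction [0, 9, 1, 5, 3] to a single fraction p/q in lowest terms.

19/187

Using pₖ = aₖpₖ₋₁ + pₖ₋₂ and qₖ = aₖqₖ₋₁ + qₖ₋₂:
  k=0: a=0, p=0, q=1
  k=1: a=9, p=1, q=9
  k=2: a=1, p=1, q=10
  k=3: a=5, p=6, q=59
  k=4: a=3, p=19, q=187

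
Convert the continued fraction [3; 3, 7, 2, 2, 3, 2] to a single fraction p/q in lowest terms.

3007/906

Using pₖ = aₖpₖ₋₁ + pₖ₋₂ and qₖ = aₖqₖ₋₁ + qₖ₋₂:
  k=0: a=3, p=3, q=1
  k=1: a=3, p=10, q=3
  k=2: a=7, p=73, q=22
  k=3: a=2, p=156, q=47
  k=4: a=2, p=385, q=116
  k=5: a=3, p=1311, q=395
  k=6: a=2, p=3007, q=906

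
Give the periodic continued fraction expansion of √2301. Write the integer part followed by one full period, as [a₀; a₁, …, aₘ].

[47; 1, 30, 1, 94]

a₀ = ⌊√2301⌋ = 47.
With m₀=0, d₀=1 and mₖ₊₁ = dₖaₖ − mₖ, dₖ₊₁ = (n − mₖ₊₁²)/dₖ, aₖ₊₁ = ⌊(a₀+mₖ₊₁)/dₖ₊₁⌋:
  k=1: m=47, d=92, a=1
  k=2: m=45, d=3, a=30
  k=3: m=45, d=92, a=1
  k=4: m=47, d=1, a=94
d=1 and a=2a₀=94 at k=4, so the next step gives (m, d) = (47, 92) again — its k=1 value — and the period has length 4.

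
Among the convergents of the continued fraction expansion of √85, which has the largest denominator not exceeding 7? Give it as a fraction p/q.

√85 = [9; 4, 1, 1, 4, 18, …] (period length 5).
Convergents:
  p_0/q_0 = 9/1
  p_1/q_1 = 37/4
  p_2/q_2 = 46/5
  p_3/q_3 = 83/9
q_2 = 5 ≤ 7 < 9 = q_3, so the answer is 46/5.

46/5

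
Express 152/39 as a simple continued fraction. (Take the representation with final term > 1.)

[3; 1, 8, 1, 3]

152 = 3×39 + 35
39 = 1×35 + 4
35 = 8×4 + 3
4 = 1×3 + 1
3 = 3×1 + 0  (stop)
So 152/39 = [3; 1, 8, 1, 3].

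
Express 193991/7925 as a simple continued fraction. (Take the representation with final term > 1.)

193991 = 24·7925 + 3791
7925 = 2·3791 + 343
3791 = 11·343 + 18
343 = 19·18 + 1
18 = 18·1 + 0  (stop)
So 193991/7925 = [24; 2, 11, 19, 18].

[24; 2, 11, 19, 18]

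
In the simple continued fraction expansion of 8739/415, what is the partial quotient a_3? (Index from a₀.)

2

8739 = 21·415 + 24   →  a_0 = 21
415 = 17·24 + 7   →  a_1 = 17
24 = 3·7 + 3   →  a_2 = 3
7 = 2·3 + 1   →  a_3 = 2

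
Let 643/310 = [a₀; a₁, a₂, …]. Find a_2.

2

643 = 2·310 + 23   →  a_0 = 2
310 = 13·23 + 11   →  a_1 = 13
23 = 2·11 + 1   →  a_2 = 2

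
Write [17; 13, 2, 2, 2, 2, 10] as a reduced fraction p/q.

69169/4051

Using pₖ = aₖpₖ₋₁ + pₖ₋₂ and qₖ = aₖqₖ₋₁ + qₖ₋₂:
  k=0: a=17, p=17, q=1
  k=1: a=13, p=222, q=13
  k=2: a=2, p=461, q=27
  k=3: a=2, p=1144, q=67
  k=4: a=2, p=2749, q=161
  k=5: a=2, p=6642, q=389
  k=6: a=10, p=69169, q=4051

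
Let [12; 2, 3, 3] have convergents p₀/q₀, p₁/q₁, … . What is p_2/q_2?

Using pₖ = aₖpₖ₋₁ + pₖ₋₂, qₖ = aₖqₖ₋₁ + qₖ₋₂ (with p₋₁=1, p₋₂=0, q₋₁=0, q₋₂=1):
  k=0: a=12, p=12, q=1
  k=1: a=2, p=25, q=2
  k=2: a=3, p=87, q=7

87/7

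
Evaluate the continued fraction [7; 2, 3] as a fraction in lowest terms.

Using pₖ = aₖpₖ₋₁ + pₖ₋₂ and qₖ = aₖqₖ₋₁ + qₖ₋₂:
  k=0: a=7, p=7, q=1
  k=1: a=2, p=15, q=2
  k=2: a=3, p=52, q=7

52/7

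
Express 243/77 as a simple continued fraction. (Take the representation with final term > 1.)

[3; 6, 2, 2, 2]

243 = 3·77 + 12
77 = 6·12 + 5
12 = 2·5 + 2
5 = 2·2 + 1
2 = 2·1 + 0  (stop)
So 243/77 = [3; 6, 2, 2, 2].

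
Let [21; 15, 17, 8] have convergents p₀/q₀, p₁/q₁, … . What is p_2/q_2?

5393/256

Using pₖ = aₖpₖ₋₁ + pₖ₋₂, qₖ = aₖqₖ₋₁ + qₖ₋₂ (with p₋₁=1, p₋₂=0, q₋₁=0, q₋₂=1):
  k=0: a=21, p=21, q=1
  k=1: a=15, p=316, q=15
  k=2: a=17, p=5393, q=256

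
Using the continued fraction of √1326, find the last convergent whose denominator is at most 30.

1056/29

√1326 = [36; 2, 2, 2, 2, 2, 72, …] (period length 6).
Convergents:
  p_0/q_0 = 36/1
  p_1/q_1 = 73/2
  p_2/q_2 = 182/5
  p_3/q_3 = 437/12
  p_4/q_4 = 1056/29
  p_5/q_5 = 2549/70
q_4 = 29 ≤ 30 < 70 = q_5, so the answer is 1056/29.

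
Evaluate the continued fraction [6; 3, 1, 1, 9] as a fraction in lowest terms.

Fold from the inside: start with 9/1.
  1 + 1/9 = 10/9
  1 + 9/10 = 19/10
  3 + 10/19 = 67/19
  6 + 19/67 = 421/67

421/67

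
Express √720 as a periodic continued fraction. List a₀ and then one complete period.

[26; 1, 4, 1, 52]

a₀ = ⌊√720⌋ = 26.
With m₀=0, d₀=1 and mₖ₊₁ = dₖaₖ − mₖ, dₖ₊₁ = (n − mₖ₊₁²)/dₖ, aₖ₊₁ = ⌊(a₀+mₖ₊₁)/dₖ₊₁⌋:
  k=1: m=26, d=44, a=1
  k=2: m=18, d=9, a=4
  k=3: m=18, d=44, a=1
  k=4: m=26, d=1, a=52
d=1 and a=2a₀=52 at k=4, so the next step gives (m, d) = (26, 44) again — its k=1 value — and the period has length 4.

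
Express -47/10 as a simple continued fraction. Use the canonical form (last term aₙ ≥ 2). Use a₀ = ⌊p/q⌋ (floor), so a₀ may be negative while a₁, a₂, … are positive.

-47 = -5×10 + 3
10 = 3×3 + 1
3 = 3×1 + 0  (stop)
So -47/10 = [-5; 3, 3].

[-5; 3, 3]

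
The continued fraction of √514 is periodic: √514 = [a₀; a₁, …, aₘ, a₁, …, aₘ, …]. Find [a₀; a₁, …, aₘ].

a₀ = ⌊√514⌋ = 22.
With m₀=0, d₀=1 and mₖ₊₁ = dₖaₖ − mₖ, dₖ₊₁ = (n − mₖ₊₁²)/dₖ, aₖ₊₁ = ⌊(a₀+mₖ₊₁)/dₖ₊₁⌋:
  k=1: m=22, d=30, a=1
  k=2: m=8, d=15, a=2
  k=3: m=22, d=2, a=22
  k=4: m=22, d=15, a=2
  k=5: m=8, d=30, a=1
  k=6: m=22, d=1, a=44
d=1 and a=2a₀=44 at k=6, so the next step gives (m, d) = (22, 30) again — its k=1 value — and the period has length 6.

[22; 1, 2, 22, 2, 1, 44]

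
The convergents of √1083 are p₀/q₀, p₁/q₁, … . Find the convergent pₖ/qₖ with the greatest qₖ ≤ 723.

√1083 = [32; 1, 9, 1, 64, …] (period length 4).
Convergents:
  p_0/q_0 = 32/1
  p_1/q_1 = 33/1
  p_2/q_2 = 329/10
  p_3/q_3 = 362/11
  p_4/q_4 = 23497/714
  p_5/q_5 = 23859/725
q_4 = 714 ≤ 723 < 725 = q_5, so the answer is 23497/714.

23497/714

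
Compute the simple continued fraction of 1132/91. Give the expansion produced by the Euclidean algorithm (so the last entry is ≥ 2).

[12; 2, 3, 1, 1, 1, 3]

1132 = 12*91 + 40
91 = 2*40 + 11
40 = 3*11 + 7
11 = 1*7 + 4
7 = 1*4 + 3
4 = 1*3 + 1
3 = 3*1 + 0  (stop)
So 1132/91 = [12; 2, 3, 1, 1, 1, 3].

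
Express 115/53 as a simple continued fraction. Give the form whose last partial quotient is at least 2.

115 = 2·53 + 9
53 = 5·9 + 8
9 = 1·8 + 1
8 = 8·1 + 0  (stop)
So 115/53 = [2; 5, 1, 8].

[2; 5, 1, 8]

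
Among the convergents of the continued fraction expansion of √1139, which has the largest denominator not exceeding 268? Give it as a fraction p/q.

9011/267

√1139 = [33; 1, 2, 1, 66, …] (period length 4).
Convergents:
  p_0/q_0 = 33/1
  p_1/q_1 = 34/1
  p_2/q_2 = 101/3
  p_3/q_3 = 135/4
  p_4/q_4 = 9011/267
  p_5/q_5 = 9146/271
q_4 = 267 ≤ 268 < 271 = q_5, so the answer is 9011/267.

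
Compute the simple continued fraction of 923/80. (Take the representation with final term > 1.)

[11; 1, 1, 6, 6]

923 = 11·80 + 43
80 = 1·43 + 37
43 = 1·37 + 6
37 = 6·6 + 1
6 = 6·1 + 0  (stop)
So 923/80 = [11; 1, 1, 6, 6].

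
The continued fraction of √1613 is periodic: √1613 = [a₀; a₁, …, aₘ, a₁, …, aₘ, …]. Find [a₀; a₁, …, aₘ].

a₀ = ⌊√1613⌋ = 40.
With m₀=0, d₀=1 and mₖ₊₁ = dₖaₖ − mₖ, dₖ₊₁ = (n − mₖ₊₁²)/dₖ, aₖ₊₁ = ⌊(a₀+mₖ₊₁)/dₖ₊₁⌋:
  k=1: m=40, d=13, a=6
  k=2: m=38, d=13, a=6
  k=3: m=40, d=1, a=80
d=1 and a=2a₀=80 at k=3, so the next step gives (m, d) = (40, 13) again — its k=1 value — and the period has length 3.

[40; 6, 6, 80]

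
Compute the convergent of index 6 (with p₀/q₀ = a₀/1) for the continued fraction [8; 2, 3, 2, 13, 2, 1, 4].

Using pₖ = aₖpₖ₋₁ + pₖ₋₂, qₖ = aₖqₖ₋₁ + qₖ₋₂ (with p₋₁=1, p₋₂=0, q₋₁=0, q₋₂=1):
  k=0: a=8, p=8, q=1
  k=1: a=2, p=17, q=2
  k=2: a=3, p=59, q=7
  k=3: a=2, p=135, q=16
  k=4: a=13, p=1814, q=215
  k=5: a=2, p=3763, q=446
  k=6: a=1, p=5577, q=661

5577/661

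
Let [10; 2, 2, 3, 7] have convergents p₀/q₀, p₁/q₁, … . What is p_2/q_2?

52/5

Using pₖ = aₖpₖ₋₁ + pₖ₋₂, qₖ = aₖqₖ₋₁ + qₖ₋₂ (with p₋₁=1, p₋₂=0, q₋₁=0, q₋₂=1):
  k=0: a=10, p=10, q=1
  k=1: a=2, p=21, q=2
  k=2: a=2, p=52, q=5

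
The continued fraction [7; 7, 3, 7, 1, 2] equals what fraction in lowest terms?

Fold from the inside: start with 2/1.
  1 + 1/2 = 3/2
  7 + 2/3 = 23/3
  3 + 3/23 = 72/23
  7 + 23/72 = 527/72
  7 + 72/527 = 3761/527

3761/527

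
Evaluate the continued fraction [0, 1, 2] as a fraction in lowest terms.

Using pₖ = aₖpₖ₋₁ + pₖ₋₂ and qₖ = aₖqₖ₋₁ + qₖ₋₂:
  k=0: a=0, p=0, q=1
  k=1: a=1, p=1, q=1
  k=2: a=2, p=2, q=3

2/3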